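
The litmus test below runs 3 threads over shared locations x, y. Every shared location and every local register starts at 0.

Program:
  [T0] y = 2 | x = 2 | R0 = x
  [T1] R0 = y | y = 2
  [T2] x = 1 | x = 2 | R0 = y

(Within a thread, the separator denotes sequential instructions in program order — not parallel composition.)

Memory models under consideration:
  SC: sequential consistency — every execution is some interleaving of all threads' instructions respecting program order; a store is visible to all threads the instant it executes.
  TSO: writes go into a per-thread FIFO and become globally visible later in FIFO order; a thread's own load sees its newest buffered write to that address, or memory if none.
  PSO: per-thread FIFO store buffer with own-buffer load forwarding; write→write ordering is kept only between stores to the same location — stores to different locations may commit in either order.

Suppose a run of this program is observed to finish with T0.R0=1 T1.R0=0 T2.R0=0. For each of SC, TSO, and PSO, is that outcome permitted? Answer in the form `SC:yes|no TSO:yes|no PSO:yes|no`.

SC:no TSO:yes PSO:yes

outcome vector order: (T0.R0,T1.R0,T2.R0)
under SC → 102 122 200 202 220 222
under TSO → 100 102 120 122 200 202 220 222
under PSO → 100 102 120 122 200 202 220 222
target 100 ∈ {TSO,PSO}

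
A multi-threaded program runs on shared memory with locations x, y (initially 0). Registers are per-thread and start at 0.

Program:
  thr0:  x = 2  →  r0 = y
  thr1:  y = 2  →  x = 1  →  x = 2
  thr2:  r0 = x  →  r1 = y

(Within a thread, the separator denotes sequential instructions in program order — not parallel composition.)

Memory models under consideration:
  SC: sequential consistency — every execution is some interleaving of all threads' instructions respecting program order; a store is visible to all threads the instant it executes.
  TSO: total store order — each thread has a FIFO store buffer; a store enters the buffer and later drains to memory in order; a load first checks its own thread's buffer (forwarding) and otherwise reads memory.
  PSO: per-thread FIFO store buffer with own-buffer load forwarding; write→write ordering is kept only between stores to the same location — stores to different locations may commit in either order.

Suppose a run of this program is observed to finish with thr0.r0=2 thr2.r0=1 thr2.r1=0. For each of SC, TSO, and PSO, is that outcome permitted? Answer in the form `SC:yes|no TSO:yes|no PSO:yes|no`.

SC:no TSO:no PSO:yes

outcome vector order: (thr0.r0,thr2.r0,thr2.r1)
SC: 10 outcomes — {000, 002, 012, 020, 022, 200, 202, 212, 220, 222}
TSO: 10 outcomes — {000, 002, 012, 020, 022, 200, 202, 212, 220, 222}
PSO: 12 outcomes — {000, 002, 010, 012, 020, 022, 200, 202, 210, 212, 220, 222}
target 210 ∈ {PSO}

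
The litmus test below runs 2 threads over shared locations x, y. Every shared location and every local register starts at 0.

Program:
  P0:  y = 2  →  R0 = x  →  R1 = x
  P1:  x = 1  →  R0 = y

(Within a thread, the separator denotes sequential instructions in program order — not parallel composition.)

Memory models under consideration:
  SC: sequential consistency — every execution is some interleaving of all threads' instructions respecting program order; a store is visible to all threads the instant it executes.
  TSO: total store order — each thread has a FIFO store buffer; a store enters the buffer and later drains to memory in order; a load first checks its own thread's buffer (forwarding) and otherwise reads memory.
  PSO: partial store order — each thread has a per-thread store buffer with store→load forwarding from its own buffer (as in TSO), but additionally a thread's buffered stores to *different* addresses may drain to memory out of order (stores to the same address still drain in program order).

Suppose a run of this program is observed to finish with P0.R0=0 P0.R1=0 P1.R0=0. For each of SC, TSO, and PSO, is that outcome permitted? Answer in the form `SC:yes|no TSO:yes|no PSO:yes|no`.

SC:no TSO:yes PSO:yes

outcome vector order: (P0.R0,P0.R1,P1.R0)
SC: 4 outcomes — {002, 012, 110, 112}
TSO: 6 outcomes — {000, 002, 010, 012, 110, 112}
PSO: 6 outcomes — {000, 002, 010, 012, 110, 112}
target 000 ∈ {TSO,PSO}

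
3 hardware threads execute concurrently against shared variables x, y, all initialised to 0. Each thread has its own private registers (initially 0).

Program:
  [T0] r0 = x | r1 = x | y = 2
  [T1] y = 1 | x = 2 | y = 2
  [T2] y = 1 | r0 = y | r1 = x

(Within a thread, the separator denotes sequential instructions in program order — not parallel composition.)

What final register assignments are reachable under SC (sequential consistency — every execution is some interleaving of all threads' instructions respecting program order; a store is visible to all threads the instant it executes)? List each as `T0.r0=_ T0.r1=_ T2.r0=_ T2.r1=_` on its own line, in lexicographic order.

T0.r0=0 T0.r1=0 T2.r0=1 T2.r1=0
T0.r0=0 T0.r1=0 T2.r0=1 T2.r1=2
T0.r0=0 T0.r1=0 T2.r0=2 T2.r1=0
T0.r0=0 T0.r1=0 T2.r0=2 T2.r1=2
T0.r0=0 T0.r1=2 T2.r0=1 T2.r1=0
T0.r0=0 T0.r1=2 T2.r0=1 T2.r1=2
T0.r0=0 T0.r1=2 T2.r0=2 T2.r1=2
T0.r0=2 T0.r1=2 T2.r0=1 T2.r1=0
T0.r0=2 T0.r1=2 T2.r0=1 T2.r1=2
T0.r0=2 T0.r1=2 T2.r0=2 T2.r1=2

outcome vector order: (T0.r0,T0.r1,T2.r0,T2.r1)
|SC outcomes| = 10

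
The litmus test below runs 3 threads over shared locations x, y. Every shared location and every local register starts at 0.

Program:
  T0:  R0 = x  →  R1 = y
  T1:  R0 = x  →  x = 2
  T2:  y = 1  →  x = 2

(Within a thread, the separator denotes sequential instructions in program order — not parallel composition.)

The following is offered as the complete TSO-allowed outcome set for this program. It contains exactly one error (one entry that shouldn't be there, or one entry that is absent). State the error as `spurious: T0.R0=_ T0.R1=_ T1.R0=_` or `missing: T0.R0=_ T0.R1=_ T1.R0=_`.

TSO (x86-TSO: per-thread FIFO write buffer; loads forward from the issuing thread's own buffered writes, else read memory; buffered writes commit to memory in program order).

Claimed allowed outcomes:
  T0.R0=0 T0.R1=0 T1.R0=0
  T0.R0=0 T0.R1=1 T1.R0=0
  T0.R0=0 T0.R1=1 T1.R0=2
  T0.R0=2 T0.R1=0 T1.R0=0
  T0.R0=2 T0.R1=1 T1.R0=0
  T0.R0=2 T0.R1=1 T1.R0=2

outcome vector order: (T0.R0,T0.R1,T1.R0)
[TSO] allowed = {<0 0 0>; <0 0 2>; <0 1 0>; <0 1 2>; <2 0 0>; <2 1 0>; <2 1 2>}
TSO∖claimed = {<0 0 2>}

missing: T0.R0=0 T0.R1=0 T1.R0=2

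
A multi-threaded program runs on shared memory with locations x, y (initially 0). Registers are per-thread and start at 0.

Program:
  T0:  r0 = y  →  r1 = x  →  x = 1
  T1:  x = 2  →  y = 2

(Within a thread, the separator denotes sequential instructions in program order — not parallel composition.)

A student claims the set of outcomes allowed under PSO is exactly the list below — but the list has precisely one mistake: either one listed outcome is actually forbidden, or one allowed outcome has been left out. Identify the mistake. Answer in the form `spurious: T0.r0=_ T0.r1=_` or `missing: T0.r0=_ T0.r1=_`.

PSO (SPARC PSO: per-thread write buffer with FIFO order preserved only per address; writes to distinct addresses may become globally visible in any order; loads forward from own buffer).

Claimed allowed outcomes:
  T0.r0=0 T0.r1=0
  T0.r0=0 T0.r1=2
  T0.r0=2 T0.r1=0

missing: T0.r0=2 T0.r1=2

outcome vector order: (T0.r0,T0.r1)
under PSO → 0/0, 0/2, 2/0, 2/2
PSO∖claimed = {2/2}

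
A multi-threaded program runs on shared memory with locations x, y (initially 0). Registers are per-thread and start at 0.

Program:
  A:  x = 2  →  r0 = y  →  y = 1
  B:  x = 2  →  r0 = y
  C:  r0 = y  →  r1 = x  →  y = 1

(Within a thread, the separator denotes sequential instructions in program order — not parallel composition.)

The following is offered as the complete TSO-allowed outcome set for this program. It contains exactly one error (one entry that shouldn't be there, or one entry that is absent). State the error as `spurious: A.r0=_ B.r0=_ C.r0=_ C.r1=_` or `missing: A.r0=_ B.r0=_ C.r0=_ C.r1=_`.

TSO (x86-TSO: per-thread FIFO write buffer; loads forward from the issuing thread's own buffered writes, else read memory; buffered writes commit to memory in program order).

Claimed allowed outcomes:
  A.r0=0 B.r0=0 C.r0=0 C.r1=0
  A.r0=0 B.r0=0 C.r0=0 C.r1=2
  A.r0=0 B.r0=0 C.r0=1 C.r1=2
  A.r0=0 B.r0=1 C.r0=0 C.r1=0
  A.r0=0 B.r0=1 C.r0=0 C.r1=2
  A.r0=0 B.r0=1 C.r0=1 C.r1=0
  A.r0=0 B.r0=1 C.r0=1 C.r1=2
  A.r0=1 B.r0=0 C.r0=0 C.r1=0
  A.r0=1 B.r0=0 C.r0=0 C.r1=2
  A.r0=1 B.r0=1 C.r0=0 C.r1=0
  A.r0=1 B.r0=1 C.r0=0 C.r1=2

spurious: A.r0=0 B.r0=1 C.r0=1 C.r1=0

outcome vector order: (A.r0,B.r0,C.r0,C.r1)
TSO (10): 0/0/0/0; 0/0/0/2; 0/0/1/2; 0/1/0/0; 0/1/0/2; 0/1/1/2; 1/0/0/0; 1/0/0/2; 1/1/0/0; 1/1/0/2
claimed∖TSO = {0/1/1/0}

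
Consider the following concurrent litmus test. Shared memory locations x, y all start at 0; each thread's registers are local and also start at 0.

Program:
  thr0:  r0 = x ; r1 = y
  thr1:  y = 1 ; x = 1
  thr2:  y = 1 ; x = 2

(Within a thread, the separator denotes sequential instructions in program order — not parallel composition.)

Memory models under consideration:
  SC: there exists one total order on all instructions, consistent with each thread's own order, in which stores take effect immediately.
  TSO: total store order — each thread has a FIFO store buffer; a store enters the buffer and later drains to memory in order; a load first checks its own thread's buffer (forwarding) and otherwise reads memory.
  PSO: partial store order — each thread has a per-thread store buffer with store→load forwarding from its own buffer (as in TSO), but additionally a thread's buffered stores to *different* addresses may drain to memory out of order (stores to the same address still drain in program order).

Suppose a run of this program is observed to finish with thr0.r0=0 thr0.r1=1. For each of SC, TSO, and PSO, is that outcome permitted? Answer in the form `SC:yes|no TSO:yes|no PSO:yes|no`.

outcome vector order: (thr0.r0,thr0.r1)
[SC] allowed = {00 01 11 21}
[TSO] allowed = {00 01 11 21}
[PSO] allowed = {00 01 10 11 20 21}
target 01 ∈ {SC,TSO,PSO}

SC:yes TSO:yes PSO:yes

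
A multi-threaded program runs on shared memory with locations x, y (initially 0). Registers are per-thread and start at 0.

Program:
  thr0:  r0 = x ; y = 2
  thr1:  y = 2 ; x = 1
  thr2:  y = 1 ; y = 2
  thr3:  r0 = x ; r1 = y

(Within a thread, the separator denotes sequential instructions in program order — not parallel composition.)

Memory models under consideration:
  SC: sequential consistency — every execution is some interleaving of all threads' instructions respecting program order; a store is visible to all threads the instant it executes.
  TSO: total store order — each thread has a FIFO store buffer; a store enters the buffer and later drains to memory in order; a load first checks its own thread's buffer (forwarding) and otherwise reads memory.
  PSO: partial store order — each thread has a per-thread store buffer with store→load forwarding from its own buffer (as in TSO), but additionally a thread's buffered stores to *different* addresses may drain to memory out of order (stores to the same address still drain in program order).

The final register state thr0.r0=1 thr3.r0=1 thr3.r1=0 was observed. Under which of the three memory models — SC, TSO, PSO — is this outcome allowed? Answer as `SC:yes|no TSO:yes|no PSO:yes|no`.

outcome vector order: (thr0.r0,thr3.r0,thr3.r1)
SC (10): (0,0,0), (0,0,1), (0,0,2), (0,1,1), (0,1,2), (1,0,0), (1,0,1), (1,0,2), (1,1,1), (1,1,2)
TSO (10): (0,0,0), (0,0,1), (0,0,2), (0,1,1), (0,1,2), (1,0,0), (1,0,1), (1,0,2), (1,1,1), (1,1,2)
PSO (12): (0,0,0), (0,0,1), (0,0,2), (0,1,0), (0,1,1), (0,1,2), (1,0,0), (1,0,1), (1,0,2), (1,1,0), (1,1,1), (1,1,2)
target (1,1,0) ∈ {PSO}

SC:no TSO:no PSO:yes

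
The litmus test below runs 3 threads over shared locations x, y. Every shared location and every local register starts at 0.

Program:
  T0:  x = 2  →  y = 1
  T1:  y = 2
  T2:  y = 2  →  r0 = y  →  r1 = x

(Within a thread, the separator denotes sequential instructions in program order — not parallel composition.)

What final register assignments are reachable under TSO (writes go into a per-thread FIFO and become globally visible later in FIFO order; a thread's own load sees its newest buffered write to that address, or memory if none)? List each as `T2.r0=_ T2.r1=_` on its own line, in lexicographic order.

T2.r0=1 T2.r1=2
T2.r0=2 T2.r1=0
T2.r0=2 T2.r1=2

outcome vector order: (T2.r0,T2.r1)
|TSO outcomes| = 3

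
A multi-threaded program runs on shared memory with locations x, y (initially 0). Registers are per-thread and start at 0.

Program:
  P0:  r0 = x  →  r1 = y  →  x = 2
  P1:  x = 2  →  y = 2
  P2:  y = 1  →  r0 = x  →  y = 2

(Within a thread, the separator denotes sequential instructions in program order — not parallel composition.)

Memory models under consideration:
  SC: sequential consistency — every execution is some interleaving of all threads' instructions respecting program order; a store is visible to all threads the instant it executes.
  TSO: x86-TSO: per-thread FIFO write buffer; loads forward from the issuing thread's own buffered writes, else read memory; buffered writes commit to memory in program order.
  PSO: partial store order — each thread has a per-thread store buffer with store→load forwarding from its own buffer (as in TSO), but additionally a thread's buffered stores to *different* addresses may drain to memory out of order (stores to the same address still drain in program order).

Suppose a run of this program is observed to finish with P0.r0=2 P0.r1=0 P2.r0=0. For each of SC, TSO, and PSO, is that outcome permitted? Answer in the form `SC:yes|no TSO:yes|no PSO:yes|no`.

outcome vector order: (P0.r0,P0.r1,P2.r0)
SC: 11 outcomes — {<0 0 0> <0 0 2> <0 1 0> <0 1 2> <0 2 0> <0 2 2> <2 0 2> <2 1 0> <2 1 2> <2 2 0> <2 2 2>}
TSO: 12 outcomes — {<0 0 0> <0 0 2> <0 1 0> <0 1 2> <0 2 0> <0 2 2> <2 0 0> <2 0 2> <2 1 0> <2 1 2> <2 2 0> <2 2 2>}
PSO: 12 outcomes — {<0 0 0> <0 0 2> <0 1 0> <0 1 2> <0 2 0> <0 2 2> <2 0 0> <2 0 2> <2 1 0> <2 1 2> <2 2 0> <2 2 2>}
target <2 0 0> ∈ {TSO,PSO}

SC:no TSO:yes PSO:yes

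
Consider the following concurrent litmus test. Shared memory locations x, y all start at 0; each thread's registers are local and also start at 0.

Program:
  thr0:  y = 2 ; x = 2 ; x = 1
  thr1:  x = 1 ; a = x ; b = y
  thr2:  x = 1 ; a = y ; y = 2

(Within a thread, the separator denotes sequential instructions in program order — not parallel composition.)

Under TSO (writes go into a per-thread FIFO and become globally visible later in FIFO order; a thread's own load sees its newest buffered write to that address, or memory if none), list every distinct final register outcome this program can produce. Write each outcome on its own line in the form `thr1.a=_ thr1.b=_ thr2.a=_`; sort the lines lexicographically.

outcome vector order: (thr1.a,thr1.b,thr2.a)
|TSO outcomes| = 6

thr1.a=1 thr1.b=0 thr2.a=0
thr1.a=1 thr1.b=0 thr2.a=2
thr1.a=1 thr1.b=2 thr2.a=0
thr1.a=1 thr1.b=2 thr2.a=2
thr1.a=2 thr1.b=2 thr2.a=0
thr1.a=2 thr1.b=2 thr2.a=2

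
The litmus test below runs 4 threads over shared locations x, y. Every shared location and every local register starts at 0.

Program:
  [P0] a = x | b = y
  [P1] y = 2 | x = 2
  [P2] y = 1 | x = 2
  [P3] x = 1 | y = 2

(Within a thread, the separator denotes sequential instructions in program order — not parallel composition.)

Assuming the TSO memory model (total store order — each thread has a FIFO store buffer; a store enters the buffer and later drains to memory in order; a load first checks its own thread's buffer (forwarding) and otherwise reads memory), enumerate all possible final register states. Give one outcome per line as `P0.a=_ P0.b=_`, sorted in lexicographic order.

P0.a=0 P0.b=0
P0.a=0 P0.b=1
P0.a=0 P0.b=2
P0.a=1 P0.b=0
P0.a=1 P0.b=1
P0.a=1 P0.b=2
P0.a=2 P0.b=1
P0.a=2 P0.b=2

outcome vector order: (P0.a,P0.b)
|TSO outcomes| = 8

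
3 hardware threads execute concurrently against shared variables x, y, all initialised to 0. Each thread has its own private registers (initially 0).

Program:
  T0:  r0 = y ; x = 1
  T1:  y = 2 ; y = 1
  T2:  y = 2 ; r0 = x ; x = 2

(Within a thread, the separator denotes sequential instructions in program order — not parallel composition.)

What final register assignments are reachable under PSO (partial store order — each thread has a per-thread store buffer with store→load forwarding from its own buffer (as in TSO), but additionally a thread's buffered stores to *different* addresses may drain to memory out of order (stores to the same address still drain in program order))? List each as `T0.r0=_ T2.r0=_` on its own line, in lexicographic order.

outcome vector order: (T0.r0,T2.r0)
|PSO outcomes| = 6

T0.r0=0 T2.r0=0
T0.r0=0 T2.r0=1
T0.r0=1 T2.r0=0
T0.r0=1 T2.r0=1
T0.r0=2 T2.r0=0
T0.r0=2 T2.r0=1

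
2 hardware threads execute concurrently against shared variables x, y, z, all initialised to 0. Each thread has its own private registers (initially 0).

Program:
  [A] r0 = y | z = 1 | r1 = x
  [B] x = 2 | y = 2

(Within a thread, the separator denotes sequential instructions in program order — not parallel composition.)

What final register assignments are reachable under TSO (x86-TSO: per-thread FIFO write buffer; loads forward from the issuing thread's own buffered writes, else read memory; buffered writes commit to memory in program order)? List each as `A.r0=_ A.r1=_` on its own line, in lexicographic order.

A.r0=0 A.r1=0
A.r0=0 A.r1=2
A.r0=2 A.r1=2

outcome vector order: (A.r0,A.r1)
|TSO outcomes| = 3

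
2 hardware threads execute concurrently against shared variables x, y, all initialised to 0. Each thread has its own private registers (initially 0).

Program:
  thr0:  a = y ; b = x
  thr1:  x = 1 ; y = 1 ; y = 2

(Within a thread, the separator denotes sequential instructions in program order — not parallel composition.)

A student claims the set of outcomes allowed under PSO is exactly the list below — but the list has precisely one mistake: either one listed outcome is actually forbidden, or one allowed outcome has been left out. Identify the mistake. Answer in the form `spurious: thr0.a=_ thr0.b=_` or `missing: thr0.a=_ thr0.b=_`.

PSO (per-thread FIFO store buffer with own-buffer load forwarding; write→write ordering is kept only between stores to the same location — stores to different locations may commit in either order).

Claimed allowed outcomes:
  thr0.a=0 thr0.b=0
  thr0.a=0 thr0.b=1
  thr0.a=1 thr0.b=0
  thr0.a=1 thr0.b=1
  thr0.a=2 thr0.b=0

outcome vector order: (thr0.a,thr0.b)
PSO: 6 outcomes — {0/0, 0/1, 1/0, 1/1, 2/0, 2/1}
PSO∖claimed = {2/1}

missing: thr0.a=2 thr0.b=1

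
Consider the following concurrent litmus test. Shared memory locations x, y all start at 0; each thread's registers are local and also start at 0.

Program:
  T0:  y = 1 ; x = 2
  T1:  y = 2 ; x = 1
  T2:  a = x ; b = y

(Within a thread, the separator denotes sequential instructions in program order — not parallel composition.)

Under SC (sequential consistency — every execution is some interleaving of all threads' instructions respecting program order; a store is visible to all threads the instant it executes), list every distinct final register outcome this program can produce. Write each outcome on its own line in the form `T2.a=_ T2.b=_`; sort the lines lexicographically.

T2.a=0 T2.b=0
T2.a=0 T2.b=1
T2.a=0 T2.b=2
T2.a=1 T2.b=1
T2.a=1 T2.b=2
T2.a=2 T2.b=1
T2.a=2 T2.b=2

outcome vector order: (T2.a,T2.b)
|SC outcomes| = 7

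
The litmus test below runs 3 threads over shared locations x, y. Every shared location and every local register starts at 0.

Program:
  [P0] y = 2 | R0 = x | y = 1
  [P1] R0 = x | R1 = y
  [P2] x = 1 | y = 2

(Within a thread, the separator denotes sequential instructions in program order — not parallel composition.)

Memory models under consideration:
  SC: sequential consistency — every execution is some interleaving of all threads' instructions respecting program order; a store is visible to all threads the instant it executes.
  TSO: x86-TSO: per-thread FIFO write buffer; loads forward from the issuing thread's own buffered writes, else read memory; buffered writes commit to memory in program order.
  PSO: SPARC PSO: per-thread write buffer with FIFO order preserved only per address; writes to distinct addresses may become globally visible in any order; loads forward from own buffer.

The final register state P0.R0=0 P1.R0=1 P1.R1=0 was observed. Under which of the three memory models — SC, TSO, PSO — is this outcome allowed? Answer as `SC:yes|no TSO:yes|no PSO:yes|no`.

SC:no TSO:yes PSO:yes

outcome vector order: (P0.R0,P1.R0,P1.R1)
[SC] allowed = {(0,0,0); (0,0,1); (0,0,2); (0,1,1); (0,1,2); (1,0,0); (1,0,1); (1,0,2); (1,1,0); (1,1,1); (1,1,2)}
[TSO] allowed = {(0,0,0); (0,0,1); (0,0,2); (0,1,0); (0,1,1); (0,1,2); (1,0,0); (1,0,1); (1,0,2); (1,1,0); (1,1,1); (1,1,2)}
[PSO] allowed = {(0,0,0); (0,0,1); (0,0,2); (0,1,0); (0,1,1); (0,1,2); (1,0,0); (1,0,1); (1,0,2); (1,1,0); (1,1,1); (1,1,2)}
target (0,1,0) ∈ {TSO,PSO}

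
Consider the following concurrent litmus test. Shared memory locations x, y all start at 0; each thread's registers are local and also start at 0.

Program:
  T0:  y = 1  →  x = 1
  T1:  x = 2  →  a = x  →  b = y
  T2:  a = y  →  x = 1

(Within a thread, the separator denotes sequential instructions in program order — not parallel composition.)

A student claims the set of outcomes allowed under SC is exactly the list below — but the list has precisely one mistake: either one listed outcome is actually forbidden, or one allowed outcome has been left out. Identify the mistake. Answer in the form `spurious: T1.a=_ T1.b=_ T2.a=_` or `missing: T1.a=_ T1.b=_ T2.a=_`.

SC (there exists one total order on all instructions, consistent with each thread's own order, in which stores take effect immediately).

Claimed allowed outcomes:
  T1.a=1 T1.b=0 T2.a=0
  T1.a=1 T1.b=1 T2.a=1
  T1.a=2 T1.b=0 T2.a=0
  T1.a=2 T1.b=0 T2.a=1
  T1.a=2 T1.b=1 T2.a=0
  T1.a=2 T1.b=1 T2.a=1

missing: T1.a=1 T1.b=1 T2.a=0

outcome vector order: (T1.a,T1.b,T2.a)
under SC → 100, 110, 111, 200, 201, 210, 211
SC∖claimed = {110}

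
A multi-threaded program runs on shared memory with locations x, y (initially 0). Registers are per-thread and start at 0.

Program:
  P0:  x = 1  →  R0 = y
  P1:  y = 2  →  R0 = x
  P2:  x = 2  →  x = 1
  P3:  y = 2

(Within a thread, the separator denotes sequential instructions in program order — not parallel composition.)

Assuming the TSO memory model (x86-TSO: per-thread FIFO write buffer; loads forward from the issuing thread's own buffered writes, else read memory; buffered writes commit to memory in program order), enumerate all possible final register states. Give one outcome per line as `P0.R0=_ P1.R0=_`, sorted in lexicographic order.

outcome vector order: (P0.R0,P1.R0)
|TSO outcomes| = 6

P0.R0=0 P1.R0=0
P0.R0=0 P1.R0=1
P0.R0=0 P1.R0=2
P0.R0=2 P1.R0=0
P0.R0=2 P1.R0=1
P0.R0=2 P1.R0=2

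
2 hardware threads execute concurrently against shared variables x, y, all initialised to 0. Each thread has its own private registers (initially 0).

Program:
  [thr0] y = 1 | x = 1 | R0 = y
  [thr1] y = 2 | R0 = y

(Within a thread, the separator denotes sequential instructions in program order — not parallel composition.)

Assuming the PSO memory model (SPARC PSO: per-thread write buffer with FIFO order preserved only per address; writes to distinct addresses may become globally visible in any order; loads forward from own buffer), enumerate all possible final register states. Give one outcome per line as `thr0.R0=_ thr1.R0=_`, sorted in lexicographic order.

outcome vector order: (thr0.R0,thr1.R0)
|PSO outcomes| = 3

thr0.R0=1 thr1.R0=1
thr0.R0=1 thr1.R0=2
thr0.R0=2 thr1.R0=2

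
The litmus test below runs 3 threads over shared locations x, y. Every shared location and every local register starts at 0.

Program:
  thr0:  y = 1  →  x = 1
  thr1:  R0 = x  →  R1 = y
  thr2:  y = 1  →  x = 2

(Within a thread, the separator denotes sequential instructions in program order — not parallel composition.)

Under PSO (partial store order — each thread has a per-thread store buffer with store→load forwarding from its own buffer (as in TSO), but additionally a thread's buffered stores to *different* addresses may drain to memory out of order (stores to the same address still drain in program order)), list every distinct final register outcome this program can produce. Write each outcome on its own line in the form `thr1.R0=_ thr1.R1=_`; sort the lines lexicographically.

thr1.R0=0 thr1.R1=0
thr1.R0=0 thr1.R1=1
thr1.R0=1 thr1.R1=0
thr1.R0=1 thr1.R1=1
thr1.R0=2 thr1.R1=0
thr1.R0=2 thr1.R1=1

outcome vector order: (thr1.R0,thr1.R1)
|PSO outcomes| = 6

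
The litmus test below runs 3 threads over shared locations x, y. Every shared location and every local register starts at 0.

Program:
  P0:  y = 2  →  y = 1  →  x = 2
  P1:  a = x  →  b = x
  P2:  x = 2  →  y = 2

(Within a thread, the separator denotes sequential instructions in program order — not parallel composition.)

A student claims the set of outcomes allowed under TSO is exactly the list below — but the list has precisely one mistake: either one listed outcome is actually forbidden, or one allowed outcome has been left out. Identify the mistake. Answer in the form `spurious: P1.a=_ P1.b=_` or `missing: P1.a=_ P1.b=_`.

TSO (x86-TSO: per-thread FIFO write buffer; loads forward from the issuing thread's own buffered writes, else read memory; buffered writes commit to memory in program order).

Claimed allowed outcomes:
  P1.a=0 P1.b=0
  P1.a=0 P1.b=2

missing: P1.a=2 P1.b=2

outcome vector order: (P1.a,P1.b)
under TSO → (0,0); (0,2); (2,2)
TSO∖claimed = {(2,2)}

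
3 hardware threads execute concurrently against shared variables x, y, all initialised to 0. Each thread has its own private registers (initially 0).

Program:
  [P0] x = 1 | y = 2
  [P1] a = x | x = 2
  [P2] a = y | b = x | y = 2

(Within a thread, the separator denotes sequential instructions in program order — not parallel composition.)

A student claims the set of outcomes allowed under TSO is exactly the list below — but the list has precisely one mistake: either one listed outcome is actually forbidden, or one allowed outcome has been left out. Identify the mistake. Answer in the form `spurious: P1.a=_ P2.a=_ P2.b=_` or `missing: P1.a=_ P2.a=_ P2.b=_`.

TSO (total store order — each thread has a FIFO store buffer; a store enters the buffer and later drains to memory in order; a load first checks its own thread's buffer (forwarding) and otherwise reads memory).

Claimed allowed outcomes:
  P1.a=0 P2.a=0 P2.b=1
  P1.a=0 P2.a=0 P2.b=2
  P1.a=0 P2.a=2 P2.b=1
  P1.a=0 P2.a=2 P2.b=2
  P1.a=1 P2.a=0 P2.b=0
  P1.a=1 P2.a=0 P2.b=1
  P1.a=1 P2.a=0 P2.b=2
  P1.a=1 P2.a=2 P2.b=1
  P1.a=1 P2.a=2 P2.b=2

outcome vector order: (P1.a,P2.a,P2.b)
TSO (10): <0 0 0>; <0 0 1>; <0 0 2>; <0 2 1>; <0 2 2>; <1 0 0>; <1 0 1>; <1 0 2>; <1 2 1>; <1 2 2>
TSO∖claimed = {<0 0 0>}

missing: P1.a=0 P2.a=0 P2.b=0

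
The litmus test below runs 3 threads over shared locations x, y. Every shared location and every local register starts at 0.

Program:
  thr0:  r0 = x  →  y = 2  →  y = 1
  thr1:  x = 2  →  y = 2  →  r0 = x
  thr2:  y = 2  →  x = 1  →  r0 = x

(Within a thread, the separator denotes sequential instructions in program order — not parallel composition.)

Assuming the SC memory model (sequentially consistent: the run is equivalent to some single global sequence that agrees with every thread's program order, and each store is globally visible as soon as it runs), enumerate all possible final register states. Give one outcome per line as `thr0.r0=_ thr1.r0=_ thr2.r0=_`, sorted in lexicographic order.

thr0.r0=0 thr1.r0=1 thr2.r0=1
thr0.r0=0 thr1.r0=2 thr2.r0=1
thr0.r0=0 thr1.r0=2 thr2.r0=2
thr0.r0=1 thr1.r0=1 thr2.r0=1
thr0.r0=1 thr1.r0=2 thr2.r0=1
thr0.r0=1 thr1.r0=2 thr2.r0=2
thr0.r0=2 thr1.r0=1 thr2.r0=1
thr0.r0=2 thr1.r0=2 thr2.r0=1
thr0.r0=2 thr1.r0=2 thr2.r0=2

outcome vector order: (thr0.r0,thr1.r0,thr2.r0)
|SC outcomes| = 9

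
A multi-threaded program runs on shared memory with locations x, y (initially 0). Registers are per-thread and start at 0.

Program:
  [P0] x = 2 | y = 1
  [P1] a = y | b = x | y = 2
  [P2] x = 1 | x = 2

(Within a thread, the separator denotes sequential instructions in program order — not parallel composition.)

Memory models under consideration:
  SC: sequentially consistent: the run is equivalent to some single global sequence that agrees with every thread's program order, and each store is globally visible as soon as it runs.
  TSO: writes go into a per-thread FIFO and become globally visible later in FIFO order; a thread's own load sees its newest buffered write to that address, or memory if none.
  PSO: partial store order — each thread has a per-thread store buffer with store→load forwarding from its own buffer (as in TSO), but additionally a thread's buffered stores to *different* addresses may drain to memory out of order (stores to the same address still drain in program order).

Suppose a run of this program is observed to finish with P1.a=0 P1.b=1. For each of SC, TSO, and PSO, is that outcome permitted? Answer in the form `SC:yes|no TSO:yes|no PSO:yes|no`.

outcome vector order: (P1.a,P1.b)
under SC → 0/0, 0/1, 0/2, 1/1, 1/2
under TSO → 0/0, 0/1, 0/2, 1/1, 1/2
under PSO → 0/0, 0/1, 0/2, 1/0, 1/1, 1/2
target 0/1 ∈ {SC,TSO,PSO}

SC:yes TSO:yes PSO:yes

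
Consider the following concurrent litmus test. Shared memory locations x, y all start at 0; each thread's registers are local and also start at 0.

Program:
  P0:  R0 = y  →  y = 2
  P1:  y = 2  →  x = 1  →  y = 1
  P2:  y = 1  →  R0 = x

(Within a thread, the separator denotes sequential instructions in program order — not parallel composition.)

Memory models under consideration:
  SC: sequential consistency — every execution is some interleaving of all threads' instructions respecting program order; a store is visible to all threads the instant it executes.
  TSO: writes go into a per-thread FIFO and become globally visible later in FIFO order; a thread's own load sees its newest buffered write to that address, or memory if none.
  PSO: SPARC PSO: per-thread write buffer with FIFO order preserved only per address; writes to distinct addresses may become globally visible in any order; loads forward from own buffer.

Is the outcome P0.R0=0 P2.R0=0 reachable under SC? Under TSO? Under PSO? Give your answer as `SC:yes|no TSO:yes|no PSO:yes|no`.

outcome vector order: (P0.R0,P2.R0)
[SC] allowed = {0/0 0/1 1/0 1/1 2/0 2/1}
[TSO] allowed = {0/0 0/1 1/0 1/1 2/0 2/1}
[PSO] allowed = {0/0 0/1 1/0 1/1 2/0 2/1}
target 0/0 ∈ {SC,TSO,PSO}

SC:yes TSO:yes PSO:yes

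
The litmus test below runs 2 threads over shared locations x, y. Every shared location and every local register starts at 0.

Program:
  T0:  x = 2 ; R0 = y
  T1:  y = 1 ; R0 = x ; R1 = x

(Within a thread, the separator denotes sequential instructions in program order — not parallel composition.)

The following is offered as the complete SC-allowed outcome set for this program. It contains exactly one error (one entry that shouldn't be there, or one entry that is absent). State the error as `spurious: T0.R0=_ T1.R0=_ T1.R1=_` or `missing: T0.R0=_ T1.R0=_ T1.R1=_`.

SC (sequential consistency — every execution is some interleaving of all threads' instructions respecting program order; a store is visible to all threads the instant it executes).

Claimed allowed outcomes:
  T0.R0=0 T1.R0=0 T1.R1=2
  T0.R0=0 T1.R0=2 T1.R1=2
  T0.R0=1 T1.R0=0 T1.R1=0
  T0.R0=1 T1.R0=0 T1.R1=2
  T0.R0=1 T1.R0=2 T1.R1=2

outcome vector order: (T0.R0,T1.R0,T1.R1)
SC (4): 022, 100, 102, 122
claimed∖SC = {002}

spurious: T0.R0=0 T1.R0=0 T1.R1=2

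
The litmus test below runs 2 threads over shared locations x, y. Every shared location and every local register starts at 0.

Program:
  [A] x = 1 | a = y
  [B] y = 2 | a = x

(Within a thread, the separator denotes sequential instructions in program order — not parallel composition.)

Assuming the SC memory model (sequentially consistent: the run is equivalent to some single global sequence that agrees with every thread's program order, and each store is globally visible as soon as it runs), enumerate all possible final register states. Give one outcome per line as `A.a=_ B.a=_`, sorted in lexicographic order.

outcome vector order: (A.a,B.a)
|SC outcomes| = 3

A.a=0 B.a=1
A.a=2 B.a=0
A.a=2 B.a=1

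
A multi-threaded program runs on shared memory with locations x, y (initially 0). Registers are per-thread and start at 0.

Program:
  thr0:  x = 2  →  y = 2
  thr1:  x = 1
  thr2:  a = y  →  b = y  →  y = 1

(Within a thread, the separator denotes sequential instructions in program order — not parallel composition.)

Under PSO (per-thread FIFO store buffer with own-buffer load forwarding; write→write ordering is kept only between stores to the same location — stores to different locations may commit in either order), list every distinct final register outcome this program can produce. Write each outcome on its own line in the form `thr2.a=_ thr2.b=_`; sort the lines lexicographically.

outcome vector order: (thr2.a,thr2.b)
|PSO outcomes| = 3

thr2.a=0 thr2.b=0
thr2.a=0 thr2.b=2
thr2.a=2 thr2.b=2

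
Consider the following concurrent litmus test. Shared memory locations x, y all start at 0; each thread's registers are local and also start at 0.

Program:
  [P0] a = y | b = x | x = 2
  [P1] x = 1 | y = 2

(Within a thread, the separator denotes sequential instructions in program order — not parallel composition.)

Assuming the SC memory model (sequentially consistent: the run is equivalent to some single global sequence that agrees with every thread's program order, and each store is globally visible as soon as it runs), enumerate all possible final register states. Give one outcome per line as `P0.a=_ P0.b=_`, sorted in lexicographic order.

outcome vector order: (P0.a,P0.b)
|SC outcomes| = 3

P0.a=0 P0.b=0
P0.a=0 P0.b=1
P0.a=2 P0.b=1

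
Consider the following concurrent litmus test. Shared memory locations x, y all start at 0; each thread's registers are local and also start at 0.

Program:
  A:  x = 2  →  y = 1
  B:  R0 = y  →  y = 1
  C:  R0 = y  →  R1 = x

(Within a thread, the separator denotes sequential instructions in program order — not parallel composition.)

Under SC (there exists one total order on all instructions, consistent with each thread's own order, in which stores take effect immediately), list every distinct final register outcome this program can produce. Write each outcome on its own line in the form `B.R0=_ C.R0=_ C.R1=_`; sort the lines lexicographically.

B.R0=0 C.R0=0 C.R1=0
B.R0=0 C.R0=0 C.R1=2
B.R0=0 C.R0=1 C.R1=0
B.R0=0 C.R0=1 C.R1=2
B.R0=1 C.R0=0 C.R1=0
B.R0=1 C.R0=0 C.R1=2
B.R0=1 C.R0=1 C.R1=2

outcome vector order: (B.R0,C.R0,C.R1)
|SC outcomes| = 7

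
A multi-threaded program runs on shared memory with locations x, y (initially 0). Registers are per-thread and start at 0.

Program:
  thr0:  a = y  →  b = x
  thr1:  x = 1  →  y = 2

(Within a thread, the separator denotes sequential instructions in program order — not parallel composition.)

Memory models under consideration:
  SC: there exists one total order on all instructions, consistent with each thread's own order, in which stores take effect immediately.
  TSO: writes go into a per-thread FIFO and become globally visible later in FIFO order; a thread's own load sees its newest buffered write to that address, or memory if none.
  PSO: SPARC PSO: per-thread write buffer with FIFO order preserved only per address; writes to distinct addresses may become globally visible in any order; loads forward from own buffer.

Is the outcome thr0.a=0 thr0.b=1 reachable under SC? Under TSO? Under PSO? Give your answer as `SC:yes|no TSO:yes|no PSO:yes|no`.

SC:yes TSO:yes PSO:yes

outcome vector order: (thr0.a,thr0.b)
under SC → 0/0, 0/1, 2/1
under TSO → 0/0, 0/1, 2/1
under PSO → 0/0, 0/1, 2/0, 2/1
target 0/1 ∈ {SC,TSO,PSO}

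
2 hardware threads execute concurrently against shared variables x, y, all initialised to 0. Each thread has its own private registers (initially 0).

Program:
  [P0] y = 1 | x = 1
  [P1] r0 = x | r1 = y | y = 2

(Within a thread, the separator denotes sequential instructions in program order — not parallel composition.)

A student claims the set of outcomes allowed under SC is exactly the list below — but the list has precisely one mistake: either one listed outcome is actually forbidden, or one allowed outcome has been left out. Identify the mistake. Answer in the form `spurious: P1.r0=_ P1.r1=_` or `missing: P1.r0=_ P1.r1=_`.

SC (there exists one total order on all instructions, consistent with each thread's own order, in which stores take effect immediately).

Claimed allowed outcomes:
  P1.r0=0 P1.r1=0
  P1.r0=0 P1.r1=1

outcome vector order: (P1.r0,P1.r1)
under SC → (0,0) (0,1) (1,1)
SC∖claimed = {(1,1)}

missing: P1.r0=1 P1.r1=1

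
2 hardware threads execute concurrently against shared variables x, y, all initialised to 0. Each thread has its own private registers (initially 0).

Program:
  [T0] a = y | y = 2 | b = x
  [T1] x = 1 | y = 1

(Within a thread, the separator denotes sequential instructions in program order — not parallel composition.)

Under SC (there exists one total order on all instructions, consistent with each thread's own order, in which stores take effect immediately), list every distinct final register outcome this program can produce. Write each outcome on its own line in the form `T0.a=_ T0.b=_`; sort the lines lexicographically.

outcome vector order: (T0.a,T0.b)
|SC outcomes| = 3

T0.a=0 T0.b=0
T0.a=0 T0.b=1
T0.a=1 T0.b=1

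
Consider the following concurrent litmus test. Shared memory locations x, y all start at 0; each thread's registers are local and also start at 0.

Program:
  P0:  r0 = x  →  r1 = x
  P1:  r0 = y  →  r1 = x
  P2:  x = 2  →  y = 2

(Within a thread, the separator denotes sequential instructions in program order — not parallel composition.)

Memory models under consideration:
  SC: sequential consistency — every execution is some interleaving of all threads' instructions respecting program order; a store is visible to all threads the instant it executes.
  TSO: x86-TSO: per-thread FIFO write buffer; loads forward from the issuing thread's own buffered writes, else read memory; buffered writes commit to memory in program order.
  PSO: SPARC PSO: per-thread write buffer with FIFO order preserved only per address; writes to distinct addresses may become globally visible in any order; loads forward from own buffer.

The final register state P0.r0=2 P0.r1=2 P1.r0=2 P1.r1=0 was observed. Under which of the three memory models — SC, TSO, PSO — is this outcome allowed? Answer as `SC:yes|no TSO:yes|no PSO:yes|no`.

SC:no TSO:no PSO:yes

outcome vector order: (P0.r0,P0.r1,P1.r0,P1.r1)
[SC] allowed = {0000 0002 0022 0200 0202 0222 2200 2202 2222}
[TSO] allowed = {0000 0002 0022 0200 0202 0222 2200 2202 2222}
[PSO] allowed = {0000 0002 0020 0022 0200 0202 0220 0222 2200 2202 2220 2222}
target 2220 ∈ {PSO}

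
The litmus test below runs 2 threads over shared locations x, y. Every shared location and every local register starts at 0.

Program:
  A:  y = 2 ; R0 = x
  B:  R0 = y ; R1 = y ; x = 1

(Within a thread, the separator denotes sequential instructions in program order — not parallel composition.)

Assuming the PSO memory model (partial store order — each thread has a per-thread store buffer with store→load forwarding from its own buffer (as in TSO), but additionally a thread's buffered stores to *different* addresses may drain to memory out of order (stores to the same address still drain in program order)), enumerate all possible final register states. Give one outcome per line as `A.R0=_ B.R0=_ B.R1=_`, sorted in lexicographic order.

outcome vector order: (A.R0,B.R0,B.R1)
|PSO outcomes| = 6

A.R0=0 B.R0=0 B.R1=0
A.R0=0 B.R0=0 B.R1=2
A.R0=0 B.R0=2 B.R1=2
A.R0=1 B.R0=0 B.R1=0
A.R0=1 B.R0=0 B.R1=2
A.R0=1 B.R0=2 B.R1=2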